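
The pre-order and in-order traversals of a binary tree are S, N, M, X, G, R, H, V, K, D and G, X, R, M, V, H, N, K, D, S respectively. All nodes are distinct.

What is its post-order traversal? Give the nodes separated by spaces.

G R X V H M D K N S

The first element of pre-order is the root; it splits in-order into left and right subtrees.
Root S: left subtree has 9 nodes {G, X, R, M, V, H, N, K, D}, right has 0 { }.
  Root N: left subtree has 6 nodes {G, X, R, M, V, H}, right has 2 {K, D}.
    Root M: left subtree has 3 nodes {G, X, R}, right has 2 {V, H}.
      Root X: left subtree has 1 node {G}, right has 1 {R}.
      Root H: left subtree has 1 node {V}, right has 0 { }.
    Root K: left subtree has 0 nodes { }, right has 1 {D}.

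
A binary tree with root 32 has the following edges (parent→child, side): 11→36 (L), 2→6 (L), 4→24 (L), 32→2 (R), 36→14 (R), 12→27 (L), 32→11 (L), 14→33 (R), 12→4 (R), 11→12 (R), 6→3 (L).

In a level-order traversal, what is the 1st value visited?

Level-order visits nodes level by level from the root, left to right within each level.
Level 0: 32
Level 1: 11, 2
Level 2: 36, 12, 6
Level 3: 14, 27, 4, 3
Level 4: 33, 24
Full level-order sequence: 32, 11, 2, 36, 12, 6, 14, 27, 4, 3, 33, 24.

32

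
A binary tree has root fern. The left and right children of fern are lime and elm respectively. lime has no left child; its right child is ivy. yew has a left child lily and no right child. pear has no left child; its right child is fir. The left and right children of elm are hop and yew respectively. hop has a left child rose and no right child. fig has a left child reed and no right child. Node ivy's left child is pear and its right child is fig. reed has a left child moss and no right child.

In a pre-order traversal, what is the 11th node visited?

Pre-order visits the node, then its left subtree, then its right subtree.
Visit fern.
At fern: go left to lime.
  Visit lime.
  At lime: no left child.
  At lime: go right to ivy.
    Visit ivy.
    At ivy: go left to pear.
      Visit pear.
      At pear: no left child.
      At pear: go right to fir.
        fir is a leaf — visit fir.
    At ivy: go right to fig.
      Visit fig.
      At fig: go left to reed.
        Visit reed.
        At reed: go left to moss.
          moss is a leaf — visit moss.
        At reed: no right child.
      At fig: no right child.
At fern: go right to elm.
  Visit elm.
  At elm: go left to hop.
    Visit hop.
    At hop: go left to rose.
      rose is a leaf — visit rose.
    At hop: no right child.
  At elm: go right to yew.
    Visit yew.
    At yew: go left to lily.
      lily is a leaf — visit lily.
    At yew: no right child.
Full pre-order sequence: fern, lime, ivy, pear, fir, fig, reed, moss, elm, hop, rose, yew, lily.

rose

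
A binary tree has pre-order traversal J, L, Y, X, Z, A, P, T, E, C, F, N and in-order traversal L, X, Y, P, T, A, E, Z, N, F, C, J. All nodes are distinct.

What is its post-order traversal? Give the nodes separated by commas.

The first element of pre-order is the root; it splits in-order into left and right subtrees.
Root J: left subtree has 11 nodes {L, X, Y, P, T, A, E, Z, N, F, C}, right has 0 { }.
  Root L: left subtree has 0 nodes { }, right has 10 {X, Y, P, T, A, E, Z, N, F, C}.
    Root Y: left subtree has 1 node {X}, right has 8 {P, T, A, E, Z, N, F, C}.
      Root Z: left subtree has 4 nodes {P, T, A, E}, right has 3 {N, F, C}.
        Root A: left subtree has 2 nodes {P, T}, right has 1 {E}.
          Root P: left subtree has 0 nodes { }, right has 1 {T}.
        Root C: left subtree has 2 nodes {N, F}, right has 0 { }.
          Root F: left subtree has 1 node {N}, right has 0 { }.

X, T, P, E, A, N, F, C, Z, Y, L, J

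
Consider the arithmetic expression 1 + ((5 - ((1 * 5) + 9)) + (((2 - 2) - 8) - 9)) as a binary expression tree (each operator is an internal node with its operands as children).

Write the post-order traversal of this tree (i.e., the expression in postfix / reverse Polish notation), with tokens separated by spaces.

1 5 1 5 * 9 + - 2 2 - 8 - 9 - + +

Post-order on an expression tree gives postfix notation: for each operator, emit left operand, right operand, then the operator.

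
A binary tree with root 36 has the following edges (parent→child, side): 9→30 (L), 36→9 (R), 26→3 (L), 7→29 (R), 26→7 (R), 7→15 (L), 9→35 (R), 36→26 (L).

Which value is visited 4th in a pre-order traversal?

Pre-order visits the node, then its left subtree, then its right subtree.
Visit 36.
At 36: go left to 26.
  Visit 26.
  At 26: go left to 3.
    3 is a leaf — visit 3.
  At 26: go right to 7.
    Visit 7.
    At 7: go left to 15.
      15 is a leaf — visit 15.
    At 7: go right to 29.
      29 is a leaf — visit 29.
At 36: go right to 9.
  Visit 9.
  At 9: go left to 30.
    30 is a leaf — visit 30.
  At 9: go right to 35.
    35 is a leaf — visit 35.
Full pre-order sequence: 36, 26, 3, 7, 15, 29, 9, 30, 35.

7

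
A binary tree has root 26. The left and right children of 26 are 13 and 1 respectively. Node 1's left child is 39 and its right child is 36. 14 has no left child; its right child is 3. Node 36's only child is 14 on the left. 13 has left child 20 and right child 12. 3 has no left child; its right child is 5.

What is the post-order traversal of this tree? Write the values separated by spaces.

20 12 13 39 5 3 14 36 1 26

Post-order visits the left subtree, then the right subtree, then the node.
At 26: go left to 13.
  At 13: go left to 20.
    20 is a leaf — visit 20.
  At 13: go right to 12.
    12 is a leaf — visit 12.
  Visit 13.
At 26: go right to 1.
  At 1: go left to 39.
    39 is a leaf — visit 39.
  At 1: go right to 36.
    At 36: go left to 14.
      At 14: no left child.
      At 14: go right to 3.
        At 3: no left child.
        At 3: go right to 5.
          5 is a leaf — visit 5.
        Visit 3.
      Visit 14.
    At 36: no right child.
    Visit 36.
  Visit 1.
Visit 26.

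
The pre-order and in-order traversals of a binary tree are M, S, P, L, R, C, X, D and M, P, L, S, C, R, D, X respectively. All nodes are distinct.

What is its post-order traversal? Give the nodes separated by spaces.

L P C D X R S M

The first element of pre-order is the root; it splits in-order into left and right subtrees.
Root M: left subtree has 0 nodes { }, right has 7 {P, L, S, C, R, D, X}.
  Root S: left subtree has 2 nodes {P, L}, right has 4 {C, R, D, X}.
    Root P: left subtree has 0 nodes { }, right has 1 {L}.
    Root R: left subtree has 1 node {C}, right has 2 {D, X}.
      Root X: left subtree has 1 node {D}, right has 0 { }.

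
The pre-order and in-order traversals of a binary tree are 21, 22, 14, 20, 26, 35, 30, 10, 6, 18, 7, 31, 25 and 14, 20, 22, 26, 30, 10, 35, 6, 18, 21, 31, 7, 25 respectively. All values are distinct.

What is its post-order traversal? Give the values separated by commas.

20, 14, 10, 30, 18, 6, 35, 26, 22, 31, 25, 7, 21

The first element of pre-order is the root; it splits in-order into left and right subtrees.
Root 21: left subtree has 9 nodes {14, 20, 22, 26, 30, 10, 35, 6, 18}, right has 3 {31, 7, 25}.
  Root 22: left subtree has 2 nodes {14, 20}, right has 6 {26, 30, 10, 35, 6, 18}.
    Root 14: left subtree has 0 nodes { }, right has 1 {20}.
    Root 26: left subtree has 0 nodes { }, right has 5 {30, 10, 35, 6, 18}.
      Root 35: left subtree has 2 nodes {30, 10}, right has 2 {6, 18}.
        Root 30: left subtree has 0 nodes { }, right has 1 {10}.
        Root 6: left subtree has 0 nodes { }, right has 1 {18}.
  Root 7: left subtree has 1 node {31}, right has 1 {25}.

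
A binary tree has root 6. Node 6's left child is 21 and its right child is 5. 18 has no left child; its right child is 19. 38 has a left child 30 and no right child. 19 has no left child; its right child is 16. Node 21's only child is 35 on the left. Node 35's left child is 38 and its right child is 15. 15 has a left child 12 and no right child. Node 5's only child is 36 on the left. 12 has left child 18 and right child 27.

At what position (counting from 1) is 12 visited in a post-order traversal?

Post-order visits the left subtree, then the right subtree, then the node.
At 6: go left to 21.
  At 21: go left to 35.
    At 35: go left to 38.
      At 38: go left to 30.
        30 is a leaf — visit 30.
      At 38: no right child.
      Visit 38.
    At 35: go right to 15.
      At 15: go left to 12.
        At 12: go left to 18.
          At 18: no left child.
          At 18: go right to 19.
            At 19: no left child.
            At 19: go right to 16.
              16 is a leaf — visit 16.
            Visit 19.
          Visit 18.
        At 12: go right to 27.
          27 is a leaf — visit 27.
        Visit 12.
      At 15: no right child.
      Visit 15.
    Visit 35.
  At 21: no right child.
  Visit 21.
At 6: go right to 5.
  At 5: go left to 36.
    36 is a leaf — visit 36.
  At 5: no right child.
  Visit 5.
Visit 6.
Full post-order sequence: 30, 38, 16, 19, 18, 27, 12, 15, 35, 21, 36, 5, 6.

7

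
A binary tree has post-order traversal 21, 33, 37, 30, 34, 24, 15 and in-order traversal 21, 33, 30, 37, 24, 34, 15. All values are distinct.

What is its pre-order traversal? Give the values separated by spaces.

15 24 30 33 21 37 34

The last element of post-order is the root; it splits in-order into left and right subtrees.
Root 15: left subtree has 6 nodes {21, 33, 30, 37, 24, 34}, right has 0 { }.
  Root 24: left subtree has 4 nodes {21, 33, 30, 37}, right has 1 {34}.
    Root 30: left subtree has 2 nodes {21, 33}, right has 1 {37}.
      Root 33: left subtree has 1 node {21}, right has 0 { }.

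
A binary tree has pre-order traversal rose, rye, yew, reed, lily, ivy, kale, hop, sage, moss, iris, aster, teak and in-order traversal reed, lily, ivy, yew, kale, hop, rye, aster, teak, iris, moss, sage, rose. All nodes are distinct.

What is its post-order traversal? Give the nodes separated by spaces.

ivy lily reed hop kale yew teak aster iris moss sage rye rose

The first element of pre-order is the root; it splits in-order into left and right subtrees.
Root rose: left subtree has 12 nodes {reed, lily, ivy, yew, kale, hop, rye, aster, teak, iris, moss, sage}, right has 0 { }.
  Root rye: left subtree has 6 nodes {reed, lily, ivy, yew, kale, hop}, right has 5 {aster, teak, iris, moss, sage}.
    Root yew: left subtree has 3 nodes {reed, lily, ivy}, right has 2 {kale, hop}.
      Root reed: left subtree has 0 nodes { }, right has 2 {lily, ivy}.
        Root lily: left subtree has 0 nodes { }, right has 1 {ivy}.
      Root kale: left subtree has 0 nodes { }, right has 1 {hop}.
    Root sage: left subtree has 4 nodes {aster, teak, iris, moss}, right has 0 { }.
      Root moss: left subtree has 3 nodes {aster, teak, iris}, right has 0 { }.
        Root iris: left subtree has 2 nodes {aster, teak}, right has 0 { }.
          Root aster: left subtree has 0 nodes { }, right has 1 {teak}.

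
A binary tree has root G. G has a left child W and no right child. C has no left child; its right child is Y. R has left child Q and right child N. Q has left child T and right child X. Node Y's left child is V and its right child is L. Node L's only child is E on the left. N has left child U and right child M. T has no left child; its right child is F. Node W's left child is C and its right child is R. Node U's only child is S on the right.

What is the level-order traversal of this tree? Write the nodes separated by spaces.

Level-order visits nodes level by level from the root, left to right within each level.
Level 0: G
Level 1: W
Level 2: C, R
Level 3: Y, Q, N
Level 4: V, L, T, X, U, M
Level 5: E, F, S

G W C R Y Q N V L T X U M E F S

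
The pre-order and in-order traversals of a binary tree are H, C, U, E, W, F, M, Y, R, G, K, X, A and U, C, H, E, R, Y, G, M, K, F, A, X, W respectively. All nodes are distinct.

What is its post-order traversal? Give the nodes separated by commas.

U, C, R, G, Y, K, M, A, X, F, W, E, H

The first element of pre-order is the root; it splits in-order into left and right subtrees.
Root H: left subtree has 2 nodes {U, C}, right has 10 {E, R, Y, G, M, K, F, A, X, W}.
  Root C: left subtree has 1 node {U}, right has 0 { }.
  Root E: left subtree has 0 nodes { }, right has 9 {R, Y, G, M, K, F, A, X, W}.
    Root W: left subtree has 8 nodes {R, Y, G, M, K, F, A, X}, right has 0 { }.
      Root F: left subtree has 5 nodes {R, Y, G, M, K}, right has 2 {A, X}.
        Root M: left subtree has 3 nodes {R, Y, G}, right has 1 {K}.
          Root Y: left subtree has 1 node {R}, right has 1 {G}.
        Root X: left subtree has 1 node {A}, right has 0 { }.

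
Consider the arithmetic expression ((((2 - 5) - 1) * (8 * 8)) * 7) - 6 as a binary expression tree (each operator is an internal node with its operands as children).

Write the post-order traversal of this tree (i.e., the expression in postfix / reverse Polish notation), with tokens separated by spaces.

2 5 - 1 - 8 8 * * 7 * 6 -

Post-order on an expression tree gives postfix notation: for each operator, emit left operand, right operand, then the operator.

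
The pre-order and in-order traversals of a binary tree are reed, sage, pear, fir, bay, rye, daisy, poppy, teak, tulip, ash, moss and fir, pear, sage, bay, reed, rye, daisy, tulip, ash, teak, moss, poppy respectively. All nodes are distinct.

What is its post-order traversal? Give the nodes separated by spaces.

fir pear bay sage ash tulip moss teak poppy daisy rye reed

The first element of pre-order is the root; it splits in-order into left and right subtrees.
Root reed: left subtree has 4 nodes {fir, pear, sage, bay}, right has 7 {rye, daisy, tulip, ash, teak, moss, poppy}.
  Root sage: left subtree has 2 nodes {fir, pear}, right has 1 {bay}.
    Root pear: left subtree has 1 node {fir}, right has 0 { }.
  Root rye: left subtree has 0 nodes { }, right has 6 {daisy, tulip, ash, teak, moss, poppy}.
    Root daisy: left subtree has 0 nodes { }, right has 5 {tulip, ash, teak, moss, poppy}.
      Root poppy: left subtree has 4 nodes {tulip, ash, teak, moss}, right has 0 { }.
        Root teak: left subtree has 2 nodes {tulip, ash}, right has 1 {moss}.
          Root tulip: left subtree has 0 nodes { }, right has 1 {ash}.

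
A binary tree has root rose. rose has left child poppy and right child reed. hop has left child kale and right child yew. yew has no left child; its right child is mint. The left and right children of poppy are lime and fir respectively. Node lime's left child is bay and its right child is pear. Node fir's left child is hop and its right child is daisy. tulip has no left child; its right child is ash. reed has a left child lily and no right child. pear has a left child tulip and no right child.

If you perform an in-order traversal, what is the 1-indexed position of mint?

10

In-order visits the left subtree, then the node, then the right subtree.
At rose: go left to poppy.
  At poppy: go left to lime.
    At lime: go left to bay.
      bay is a leaf — visit bay.
    Visit lime.
    At lime: go right to pear.
      At pear: go left to tulip.
        At tulip: no left child.
        Visit tulip.
        At tulip: go right to ash.
          ash is a leaf — visit ash.
      Visit pear.
      At pear: no right child.
  Visit poppy.
  At poppy: go right to fir.
    At fir: go left to hop.
      At hop: go left to kale.
        kale is a leaf — visit kale.
      Visit hop.
      At hop: go right to yew.
        At yew: no left child.
        Visit yew.
        At yew: go right to mint.
          mint is a leaf — visit mint.
    Visit fir.
    At fir: go right to daisy.
      daisy is a leaf — visit daisy.
Visit rose.
At rose: go right to reed.
  At reed: go left to lily.
    lily is a leaf — visit lily.
  Visit reed.
  At reed: no right child.
Full in-order sequence: bay, lime, tulip, ash, pear, poppy, kale, hop, yew, mint, fir, daisy, rose, lily, reed.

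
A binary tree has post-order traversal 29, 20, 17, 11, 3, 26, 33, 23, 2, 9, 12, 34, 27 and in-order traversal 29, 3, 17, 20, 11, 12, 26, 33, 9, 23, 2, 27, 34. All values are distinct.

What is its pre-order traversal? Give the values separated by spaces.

27 12 3 29 11 17 20 9 33 26 2 23 34

The last element of post-order is the root; it splits in-order into left and right subtrees.
Root 27: left subtree has 11 nodes {29, 3, 17, 20, 11, 12, 26, 33, 9, 23, 2}, right has 1 {34}.
  Root 12: left subtree has 5 nodes {29, 3, 17, 20, 11}, right has 5 {26, 33, 9, 23, 2}.
    Root 3: left subtree has 1 node {29}, right has 3 {17, 20, 11}.
      Root 11: left subtree has 2 nodes {17, 20}, right has 0 { }.
        Root 17: left subtree has 0 nodes { }, right has 1 {20}.
    Root 9: left subtree has 2 nodes {26, 33}, right has 2 {23, 2}.
      Root 33: left subtree has 1 node {26}, right has 0 { }.
      Root 2: left subtree has 1 node {23}, right has 0 { }.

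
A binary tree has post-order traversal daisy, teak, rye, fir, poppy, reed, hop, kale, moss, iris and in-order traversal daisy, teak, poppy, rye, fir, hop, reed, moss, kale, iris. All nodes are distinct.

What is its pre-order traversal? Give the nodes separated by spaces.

The last element of post-order is the root; it splits in-order into left and right subtrees.
Root iris: left subtree has 9 nodes {daisy, teak, poppy, rye, fir, hop, reed, moss, kale}, right has 0 { }.
  Root moss: left subtree has 7 nodes {daisy, teak, poppy, rye, fir, hop, reed}, right has 1 {kale}.
    Root hop: left subtree has 5 nodes {daisy, teak, poppy, rye, fir}, right has 1 {reed}.
      Root poppy: left subtree has 2 nodes {daisy, teak}, right has 2 {rye, fir}.
        Root teak: left subtree has 1 node {daisy}, right has 0 { }.
        Root fir: left subtree has 1 node {rye}, right has 0 { }.

iris moss hop poppy teak daisy fir rye reed kale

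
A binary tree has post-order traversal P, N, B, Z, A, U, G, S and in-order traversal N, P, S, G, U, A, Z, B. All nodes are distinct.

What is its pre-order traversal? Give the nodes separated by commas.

S, N, P, G, U, A, Z, B

The last element of post-order is the root; it splits in-order into left and right subtrees.
Root S: left subtree has 2 nodes {N, P}, right has 5 {G, U, A, Z, B}.
  Root N: left subtree has 0 nodes { }, right has 1 {P}.
  Root G: left subtree has 0 nodes { }, right has 4 {U, A, Z, B}.
    Root U: left subtree has 0 nodes { }, right has 3 {A, Z, B}.
      Root A: left subtree has 0 nodes { }, right has 2 {Z, B}.
        Root Z: left subtree has 0 nodes { }, right has 1 {B}.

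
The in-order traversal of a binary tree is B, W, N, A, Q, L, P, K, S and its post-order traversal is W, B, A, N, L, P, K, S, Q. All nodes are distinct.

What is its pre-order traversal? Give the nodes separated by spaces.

The last element of post-order is the root; it splits in-order into left and right subtrees.
Root Q: left subtree has 4 nodes {B, W, N, A}, right has 4 {L, P, K, S}.
  Root N: left subtree has 2 nodes {B, W}, right has 1 {A}.
    Root B: left subtree has 0 nodes { }, right has 1 {W}.
  Root S: left subtree has 3 nodes {L, P, K}, right has 0 { }.
    Root K: left subtree has 2 nodes {L, P}, right has 0 { }.
      Root P: left subtree has 1 node {L}, right has 0 { }.

Q N B W A S K P L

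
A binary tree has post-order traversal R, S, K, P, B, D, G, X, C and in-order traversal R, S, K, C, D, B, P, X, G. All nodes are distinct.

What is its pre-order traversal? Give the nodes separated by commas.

The last element of post-order is the root; it splits in-order into left and right subtrees.
Root C: left subtree has 3 nodes {R, S, K}, right has 5 {D, B, P, X, G}.
  Root K: left subtree has 2 nodes {R, S}, right has 0 { }.
    Root S: left subtree has 1 node {R}, right has 0 { }.
  Root X: left subtree has 3 nodes {D, B, P}, right has 1 {G}.
    Root D: left subtree has 0 nodes { }, right has 2 {B, P}.
      Root B: left subtree has 0 nodes { }, right has 1 {P}.

C, K, S, R, X, D, B, P, G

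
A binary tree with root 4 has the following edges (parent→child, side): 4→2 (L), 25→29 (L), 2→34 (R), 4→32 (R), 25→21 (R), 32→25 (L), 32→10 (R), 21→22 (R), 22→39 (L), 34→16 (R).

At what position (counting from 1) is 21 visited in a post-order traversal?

Post-order visits the left subtree, then the right subtree, then the node.
At 4: go left to 2.
  At 2: no left child.
  At 2: go right to 34.
    At 34: no left child.
    At 34: go right to 16.
      16 is a leaf — visit 16.
    Visit 34.
  Visit 2.
At 4: go right to 32.
  At 32: go left to 25.
    At 25: go left to 29.
      29 is a leaf — visit 29.
    At 25: go right to 21.
      At 21: no left child.
      At 21: go right to 22.
        At 22: go left to 39.
          39 is a leaf — visit 39.
        At 22: no right child.
        Visit 22.
      Visit 21.
    Visit 25.
  At 32: go right to 10.
    10 is a leaf — visit 10.
  Visit 32.
Visit 4.
Full post-order sequence: 16, 34, 2, 29, 39, 22, 21, 25, 10, 32, 4.

7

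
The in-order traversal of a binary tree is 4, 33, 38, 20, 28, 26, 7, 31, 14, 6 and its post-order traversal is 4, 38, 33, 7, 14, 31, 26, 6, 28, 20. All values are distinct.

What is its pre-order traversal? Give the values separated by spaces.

The last element of post-order is the root; it splits in-order into left and right subtrees.
Root 20: left subtree has 3 nodes {4, 33, 38}, right has 6 {28, 26, 7, 31, 14, 6}.
  Root 33: left subtree has 1 node {4}, right has 1 {38}.
  Root 28: left subtree has 0 nodes { }, right has 5 {26, 7, 31, 14, 6}.
    Root 6: left subtree has 4 nodes {26, 7, 31, 14}, right has 0 { }.
      Root 26: left subtree has 0 nodes { }, right has 3 {7, 31, 14}.
        Root 31: left subtree has 1 node {7}, right has 1 {14}.

20 33 4 38 28 6 26 31 7 14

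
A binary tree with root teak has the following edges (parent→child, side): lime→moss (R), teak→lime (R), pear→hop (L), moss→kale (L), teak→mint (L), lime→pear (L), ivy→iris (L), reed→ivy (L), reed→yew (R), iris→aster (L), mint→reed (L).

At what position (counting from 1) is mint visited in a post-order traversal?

Post-order visits the left subtree, then the right subtree, then the node.
At teak: go left to mint.
  At mint: go left to reed.
    At reed: go left to ivy.
      At ivy: go left to iris.
        At iris: go left to aster.
          aster is a leaf — visit aster.
        At iris: no right child.
        Visit iris.
      At ivy: no right child.
      Visit ivy.
    At reed: go right to yew.
      yew is a leaf — visit yew.
    Visit reed.
  At mint: no right child.
  Visit mint.
At teak: go right to lime.
  At lime: go left to pear.
    At pear: go left to hop.
      hop is a leaf — visit hop.
    At pear: no right child.
    Visit pear.
  At lime: go right to moss.
    At moss: go left to kale.
      kale is a leaf — visit kale.
    At moss: no right child.
    Visit moss.
  Visit lime.
Visit teak.
Full post-order sequence: aster, iris, ivy, yew, reed, mint, hop, pear, kale, moss, lime, teak.

6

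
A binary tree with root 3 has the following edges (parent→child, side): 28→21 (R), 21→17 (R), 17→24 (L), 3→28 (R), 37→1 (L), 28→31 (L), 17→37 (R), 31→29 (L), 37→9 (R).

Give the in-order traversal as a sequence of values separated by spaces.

In-order visits the left subtree, then the node, then the right subtree.
At 3: no left child.
Visit 3.
At 3: go right to 28.
  At 28: go left to 31.
    At 31: go left to 29.
      29 is a leaf — visit 29.
    Visit 31.
    At 31: no right child.
  Visit 28.
  At 28: go right to 21.
    At 21: no left child.
    Visit 21.
    At 21: go right to 17.
      At 17: go left to 24.
        24 is a leaf — visit 24.
      Visit 17.
      At 17: go right to 37.
        At 37: go left to 1.
          1 is a leaf — visit 1.
        Visit 37.
        At 37: go right to 9.
          9 is a leaf — visit 9.

3 29 31 28 21 24 17 1 37 9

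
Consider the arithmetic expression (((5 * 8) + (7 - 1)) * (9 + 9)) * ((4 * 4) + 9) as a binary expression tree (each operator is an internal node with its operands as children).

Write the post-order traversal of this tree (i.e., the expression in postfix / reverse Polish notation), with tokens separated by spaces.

5 8 * 7 1 - + 9 9 + * 4 4 * 9 + *

Post-order on an expression tree gives postfix notation: for each operator, emit left operand, right operand, then the operator.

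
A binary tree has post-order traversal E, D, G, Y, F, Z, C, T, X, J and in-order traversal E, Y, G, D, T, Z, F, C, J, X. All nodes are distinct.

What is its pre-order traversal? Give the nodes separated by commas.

The last element of post-order is the root; it splits in-order into left and right subtrees.
Root J: left subtree has 8 nodes {E, Y, G, D, T, Z, F, C}, right has 1 {X}.
  Root T: left subtree has 4 nodes {E, Y, G, D}, right has 3 {Z, F, C}.
    Root Y: left subtree has 1 node {E}, right has 2 {G, D}.
      Root G: left subtree has 0 nodes { }, right has 1 {D}.
    Root C: left subtree has 2 nodes {Z, F}, right has 0 { }.
      Root Z: left subtree has 0 nodes { }, right has 1 {F}.

J, T, Y, E, G, D, C, Z, F, X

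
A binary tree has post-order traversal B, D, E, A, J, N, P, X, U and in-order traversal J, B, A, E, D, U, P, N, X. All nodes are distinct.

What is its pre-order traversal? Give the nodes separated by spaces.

U J A B E D X P N

The last element of post-order is the root; it splits in-order into left and right subtrees.
Root U: left subtree has 5 nodes {J, B, A, E, D}, right has 3 {P, N, X}.
  Root J: left subtree has 0 nodes { }, right has 4 {B, A, E, D}.
    Root A: left subtree has 1 node {B}, right has 2 {E, D}.
      Root E: left subtree has 0 nodes { }, right has 1 {D}.
  Root X: left subtree has 2 nodes {P, N}, right has 0 { }.
    Root P: left subtree has 0 nodes { }, right has 1 {N}.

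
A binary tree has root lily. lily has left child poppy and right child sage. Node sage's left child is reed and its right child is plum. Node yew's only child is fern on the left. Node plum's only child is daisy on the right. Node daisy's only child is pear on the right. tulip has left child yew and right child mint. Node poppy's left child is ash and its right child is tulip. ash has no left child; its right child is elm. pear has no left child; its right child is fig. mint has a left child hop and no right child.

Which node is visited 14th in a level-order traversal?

Level-order visits nodes level by level from the root, left to right within each level.
Level 0: lily
Level 1: poppy, sage
Level 2: ash, tulip, reed, plum
Level 3: elm, yew, mint, daisy
Level 4: fern, hop, pear
Level 5: fig
Full level-order sequence: lily, poppy, sage, ash, tulip, reed, plum, elm, yew, mint, daisy, fern, hop, pear, fig.

pear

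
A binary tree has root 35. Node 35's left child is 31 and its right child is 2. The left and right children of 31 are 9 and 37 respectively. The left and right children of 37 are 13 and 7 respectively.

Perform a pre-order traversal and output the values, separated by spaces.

Pre-order visits the node, then its left subtree, then its right subtree.
Visit 35.
At 35: go left to 31.
  Visit 31.
  At 31: go left to 9.
    9 is a leaf — visit 9.
  At 31: go right to 37.
    Visit 37.
    At 37: go left to 13.
      13 is a leaf — visit 13.
    At 37: go right to 7.
      7 is a leaf — visit 7.
At 35: go right to 2.
  2 is a leaf — visit 2.

35 31 9 37 13 7 2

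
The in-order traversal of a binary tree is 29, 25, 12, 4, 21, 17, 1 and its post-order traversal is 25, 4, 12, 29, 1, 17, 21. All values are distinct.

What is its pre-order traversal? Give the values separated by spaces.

The last element of post-order is the root; it splits in-order into left and right subtrees.
Root 21: left subtree has 4 nodes {29, 25, 12, 4}, right has 2 {17, 1}.
  Root 29: left subtree has 0 nodes { }, right has 3 {25, 12, 4}.
    Root 12: left subtree has 1 node {25}, right has 1 {4}.
  Root 17: left subtree has 0 nodes { }, right has 1 {1}.

21 29 12 25 4 17 1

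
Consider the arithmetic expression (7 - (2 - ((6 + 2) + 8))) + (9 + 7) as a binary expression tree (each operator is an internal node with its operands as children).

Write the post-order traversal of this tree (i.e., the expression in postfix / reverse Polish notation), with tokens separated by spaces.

Post-order on an expression tree gives postfix notation: for each operator, emit left operand, right operand, then the operator.

7 2 6 2 + 8 + - - 9 7 + +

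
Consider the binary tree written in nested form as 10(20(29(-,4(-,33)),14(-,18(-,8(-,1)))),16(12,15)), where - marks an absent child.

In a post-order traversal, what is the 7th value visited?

14

Post-order visits the left subtree, then the right subtree, then the node.
At 10: go left to 20.
  At 20: go left to 29.
    At 29: no left child.
    At 29: go right to 4.
      At 4: no left child.
      At 4: go right to 33.
        33 is a leaf — visit 33.
      Visit 4.
    Visit 29.
  At 20: go right to 14.
    At 14: no left child.
    At 14: go right to 18.
      At 18: no left child.
      At 18: go right to 8.
        At 8: no left child.
        At 8: go right to 1.
          1 is a leaf — visit 1.
        Visit 8.
      Visit 18.
    Visit 14.
  Visit 20.
At 10: go right to 16.
  At 16: go left to 12.
    12 is a leaf — visit 12.
  At 16: go right to 15.
    15 is a leaf — visit 15.
  Visit 16.
Visit 10.
Full post-order sequence: 33, 4, 29, 1, 8, 18, 14, 20, 12, 15, 16, 10.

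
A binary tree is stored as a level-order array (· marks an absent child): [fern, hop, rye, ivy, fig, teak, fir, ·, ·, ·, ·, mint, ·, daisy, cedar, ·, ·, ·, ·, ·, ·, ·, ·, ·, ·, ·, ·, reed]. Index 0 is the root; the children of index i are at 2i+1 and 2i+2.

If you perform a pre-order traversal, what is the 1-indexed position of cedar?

Pre-order visits the node, then its left subtree, then its right subtree.
Visit fern.
At fern: go left to hop.
  Visit hop.
  At hop: go left to ivy.
    ivy is a leaf — visit ivy.
  At hop: go right to fig.
    fig is a leaf — visit fig.
At fern: go right to rye.
  Visit rye.
  At rye: go left to teak.
    Visit teak.
    At teak: go left to mint.
      mint is a leaf — visit mint.
    At teak: no right child.
  At rye: go right to fir.
    Visit fir.
    At fir: go left to daisy.
      Visit daisy.
      At daisy: go left to reed.
        reed is a leaf — visit reed.
      At daisy: no right child.
    At fir: go right to cedar.
      cedar is a leaf — visit cedar.
Full pre-order sequence: fern, hop, ivy, fig, rye, teak, mint, fir, daisy, reed, cedar.

11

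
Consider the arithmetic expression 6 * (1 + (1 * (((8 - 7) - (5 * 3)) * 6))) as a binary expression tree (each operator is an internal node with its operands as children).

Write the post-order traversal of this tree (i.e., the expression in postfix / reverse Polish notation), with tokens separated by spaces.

6 1 1 8 7 - 5 3 * - 6 * * + *

Post-order on an expression tree gives postfix notation: for each operator, emit left operand, right operand, then the operator.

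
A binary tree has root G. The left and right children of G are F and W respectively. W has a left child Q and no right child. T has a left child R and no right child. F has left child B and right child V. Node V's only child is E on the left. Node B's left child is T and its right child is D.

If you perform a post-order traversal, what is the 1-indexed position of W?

9

Post-order visits the left subtree, then the right subtree, then the node.
At G: go left to F.
  At F: go left to B.
    At B: go left to T.
      At T: go left to R.
        R is a leaf — visit R.
      At T: no right child.
      Visit T.
    At B: go right to D.
      D is a leaf — visit D.
    Visit B.
  At F: go right to V.
    At V: go left to E.
      E is a leaf — visit E.
    At V: no right child.
    Visit V.
  Visit F.
At G: go right to W.
  At W: go left to Q.
    Q is a leaf — visit Q.
  At W: no right child.
  Visit W.
Visit G.
Full post-order sequence: R, T, D, B, E, V, F, Q, W, G.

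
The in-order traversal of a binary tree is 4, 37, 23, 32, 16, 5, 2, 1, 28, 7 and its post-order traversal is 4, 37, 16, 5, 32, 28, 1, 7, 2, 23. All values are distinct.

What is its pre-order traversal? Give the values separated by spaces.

23 37 4 2 32 5 16 7 1 28

The last element of post-order is the root; it splits in-order into left and right subtrees.
Root 23: left subtree has 2 nodes {4, 37}, right has 7 {32, 16, 5, 2, 1, 28, 7}.
  Root 37: left subtree has 1 node {4}, right has 0 { }.
  Root 2: left subtree has 3 nodes {32, 16, 5}, right has 3 {1, 28, 7}.
    Root 32: left subtree has 0 nodes { }, right has 2 {16, 5}.
      Root 5: left subtree has 1 node {16}, right has 0 { }.
    Root 7: left subtree has 2 nodes {1, 28}, right has 0 { }.
      Root 1: left subtree has 0 nodes { }, right has 1 {28}.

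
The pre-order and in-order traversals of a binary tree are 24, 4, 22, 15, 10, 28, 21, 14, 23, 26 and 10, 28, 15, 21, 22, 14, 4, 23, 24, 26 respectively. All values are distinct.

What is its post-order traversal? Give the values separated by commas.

The first element of pre-order is the root; it splits in-order into left and right subtrees.
Root 24: left subtree has 8 nodes {10, 28, 15, 21, 22, 14, 4, 23}, right has 1 {26}.
  Root 4: left subtree has 6 nodes {10, 28, 15, 21, 22, 14}, right has 1 {23}.
    Root 22: left subtree has 4 nodes {10, 28, 15, 21}, right has 1 {14}.
      Root 15: left subtree has 2 nodes {10, 28}, right has 1 {21}.
        Root 10: left subtree has 0 nodes { }, right has 1 {28}.

28, 10, 21, 15, 14, 22, 23, 4, 26, 24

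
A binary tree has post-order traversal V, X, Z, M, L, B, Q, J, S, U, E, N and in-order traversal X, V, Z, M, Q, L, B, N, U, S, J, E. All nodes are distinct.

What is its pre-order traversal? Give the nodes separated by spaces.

The last element of post-order is the root; it splits in-order into left and right subtrees.
Root N: left subtree has 7 nodes {X, V, Z, M, Q, L, B}, right has 4 {U, S, J, E}.
  Root Q: left subtree has 4 nodes {X, V, Z, M}, right has 2 {L, B}.
    Root M: left subtree has 3 nodes {X, V, Z}, right has 0 { }.
      Root Z: left subtree has 2 nodes {X, V}, right has 0 { }.
        Root X: left subtree has 0 nodes { }, right has 1 {V}.
    Root B: left subtree has 1 node {L}, right has 0 { }.
  Root E: left subtree has 3 nodes {U, S, J}, right has 0 { }.
    Root U: left subtree has 0 nodes { }, right has 2 {S, J}.
      Root S: left subtree has 0 nodes { }, right has 1 {J}.

N Q M Z X V B L E U S J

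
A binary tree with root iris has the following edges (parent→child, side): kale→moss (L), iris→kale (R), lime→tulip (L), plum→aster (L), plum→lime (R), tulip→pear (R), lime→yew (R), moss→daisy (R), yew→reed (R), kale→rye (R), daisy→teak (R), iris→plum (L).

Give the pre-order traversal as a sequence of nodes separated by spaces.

Pre-order visits the node, then its left subtree, then its right subtree.
Visit iris.
At iris: go left to plum.
  Visit plum.
  At plum: go left to aster.
    aster is a leaf — visit aster.
  At plum: go right to lime.
    Visit lime.
    At lime: go left to tulip.
      Visit tulip.
      At tulip: no left child.
      At tulip: go right to pear.
        pear is a leaf — visit pear.
    At lime: go right to yew.
      Visit yew.
      At yew: no left child.
      At yew: go right to reed.
        reed is a leaf — visit reed.
At iris: go right to kale.
  Visit kale.
  At kale: go left to moss.
    Visit moss.
    At moss: no left child.
    At moss: go right to daisy.
      Visit daisy.
      At daisy: no left child.
      At daisy: go right to teak.
        teak is a leaf — visit teak.
  At kale: go right to rye.
    rye is a leaf — visit rye.

iris plum aster lime tulip pear yew reed kale moss daisy teak rye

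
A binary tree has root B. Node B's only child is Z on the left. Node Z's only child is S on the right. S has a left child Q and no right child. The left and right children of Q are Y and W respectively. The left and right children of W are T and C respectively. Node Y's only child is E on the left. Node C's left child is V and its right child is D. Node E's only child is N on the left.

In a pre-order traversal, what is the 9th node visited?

Pre-order visits the node, then its left subtree, then its right subtree.
Visit B.
At B: go left to Z.
  Visit Z.
  At Z: no left child.
  At Z: go right to S.
    Visit S.
    At S: go left to Q.
      Visit Q.
      At Q: go left to Y.
        Visit Y.
        At Y: go left to E.
          Visit E.
          At E: go left to N.
            N is a leaf — visit N.
          At E: no right child.
        At Y: no right child.
      At Q: go right to W.
        Visit W.
        At W: go left to T.
          T is a leaf — visit T.
        At W: go right to C.
          Visit C.
          At C: go left to V.
            V is a leaf — visit V.
          At C: go right to D.
            D is a leaf — visit D.
    At S: no right child.
At B: no right child.
Full pre-order sequence: B, Z, S, Q, Y, E, N, W, T, C, V, D.

T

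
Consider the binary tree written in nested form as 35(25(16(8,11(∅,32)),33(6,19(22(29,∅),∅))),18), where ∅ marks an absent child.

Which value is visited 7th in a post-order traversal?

22

Post-order visits the left subtree, then the right subtree, then the node.
At 35: go left to 25.
  At 25: go left to 16.
    At 16: go left to 8.
      8 is a leaf — visit 8.
    At 16: go right to 11.
      At 11: no left child.
      At 11: go right to 32.
        32 is a leaf — visit 32.
      Visit 11.
    Visit 16.
  At 25: go right to 33.
    At 33: go left to 6.
      6 is a leaf — visit 6.
    At 33: go right to 19.
      At 19: go left to 22.
        At 22: go left to 29.
          29 is a leaf — visit 29.
        At 22: no right child.
        Visit 22.
      At 19: no right child.
      Visit 19.
    Visit 33.
  Visit 25.
At 35: go right to 18.
  18 is a leaf — visit 18.
Visit 35.
Full post-order sequence: 8, 32, 11, 16, 6, 29, 22, 19, 33, 25, 18, 35.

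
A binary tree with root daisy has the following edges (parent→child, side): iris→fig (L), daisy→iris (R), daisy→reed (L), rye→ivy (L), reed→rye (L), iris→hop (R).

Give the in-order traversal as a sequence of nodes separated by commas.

In-order visits the left subtree, then the node, then the right subtree.
At daisy: go left to reed.
  At reed: go left to rye.
    At rye: go left to ivy.
      ivy is a leaf — visit ivy.
    Visit rye.
    At rye: no right child.
  Visit reed.
  At reed: no right child.
Visit daisy.
At daisy: go right to iris.
  At iris: go left to fig.
    fig is a leaf — visit fig.
  Visit iris.
  At iris: go right to hop.
    hop is a leaf — visit hop.

ivy, rye, reed, daisy, fig, iris, hop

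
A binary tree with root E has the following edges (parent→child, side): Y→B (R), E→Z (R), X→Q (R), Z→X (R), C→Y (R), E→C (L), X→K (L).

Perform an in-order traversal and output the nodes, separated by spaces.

In-order visits the left subtree, then the node, then the right subtree.
At E: go left to C.
  At C: no left child.
  Visit C.
  At C: go right to Y.
    At Y: no left child.
    Visit Y.
    At Y: go right to B.
      B is a leaf — visit B.
Visit E.
At E: go right to Z.
  At Z: no left child.
  Visit Z.
  At Z: go right to X.
    At X: go left to K.
      K is a leaf — visit K.
    Visit X.
    At X: go right to Q.
      Q is a leaf — visit Q.

C Y B E Z K X Q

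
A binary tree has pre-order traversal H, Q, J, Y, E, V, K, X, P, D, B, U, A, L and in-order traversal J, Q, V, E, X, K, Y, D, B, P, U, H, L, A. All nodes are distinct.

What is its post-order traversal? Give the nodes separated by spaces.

The first element of pre-order is the root; it splits in-order into left and right subtrees.
Root H: left subtree has 11 nodes {J, Q, V, E, X, K, Y, D, B, P, U}, right has 2 {L, A}.
  Root Q: left subtree has 1 node {J}, right has 9 {V, E, X, K, Y, D, B, P, U}.
    Root Y: left subtree has 4 nodes {V, E, X, K}, right has 4 {D, B, P, U}.
      Root E: left subtree has 1 node {V}, right has 2 {X, K}.
        Root K: left subtree has 1 node {X}, right has 0 { }.
      Root P: left subtree has 2 nodes {D, B}, right has 1 {U}.
        Root D: left subtree has 0 nodes { }, right has 1 {B}.
  Root A: left subtree has 1 node {L}, right has 0 { }.

J V X K E B D U P Y Q L A H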